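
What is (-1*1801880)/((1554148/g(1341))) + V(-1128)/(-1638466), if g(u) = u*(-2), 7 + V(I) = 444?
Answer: 1979529797540971/636604664242 ≈ 3109.5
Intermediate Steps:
V(I) = 437 (V(I) = -7 + 444 = 437)
g(u) = -2*u
(-1*1801880)/((1554148/g(1341))) + V(-1128)/(-1638466) = (-1*1801880)/((1554148/((-2*1341)))) + 437/(-1638466) = -1801880/(1554148/(-2682)) + 437*(-1/1638466) = -1801880/(1554148*(-1/2682)) - 437/1638466 = -1801880/(-777074/1341) - 437/1638466 = -1801880*(-1341/777074) - 437/1638466 = 1208160540/388537 - 437/1638466 = 1979529797540971/636604664242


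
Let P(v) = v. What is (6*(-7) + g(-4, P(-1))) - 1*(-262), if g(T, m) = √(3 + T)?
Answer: 220 + I ≈ 220.0 + 1.0*I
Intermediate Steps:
(6*(-7) + g(-4, P(-1))) - 1*(-262) = (6*(-7) + √(3 - 4)) - 1*(-262) = (-42 + √(-1)) + 262 = (-42 + I) + 262 = 220 + I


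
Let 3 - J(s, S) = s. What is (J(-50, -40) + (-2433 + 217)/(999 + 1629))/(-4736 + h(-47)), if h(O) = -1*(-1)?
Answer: -34267/3110895 ≈ -0.011015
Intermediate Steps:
h(O) = 1
J(s, S) = 3 - s
(J(-50, -40) + (-2433 + 217)/(999 + 1629))/(-4736 + h(-47)) = ((3 - 1*(-50)) + (-2433 + 217)/(999 + 1629))/(-4736 + 1) = ((3 + 50) - 2216/2628)/(-4735) = (53 - 2216*1/2628)*(-1/4735) = (53 - 554/657)*(-1/4735) = (34267/657)*(-1/4735) = -34267/3110895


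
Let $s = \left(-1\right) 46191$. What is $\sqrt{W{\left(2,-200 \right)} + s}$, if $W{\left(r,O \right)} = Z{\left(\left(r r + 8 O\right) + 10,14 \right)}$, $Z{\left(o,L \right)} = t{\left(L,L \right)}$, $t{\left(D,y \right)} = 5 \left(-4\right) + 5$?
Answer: $3 i \sqrt{5134} \approx 214.96 i$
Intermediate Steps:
$t{\left(D,y \right)} = -15$ ($t{\left(D,y \right)} = -20 + 5 = -15$)
$Z{\left(o,L \right)} = -15$
$s = -46191$
$W{\left(r,O \right)} = -15$
$\sqrt{W{\left(2,-200 \right)} + s} = \sqrt{-15 - 46191} = \sqrt{-46206} = 3 i \sqrt{5134}$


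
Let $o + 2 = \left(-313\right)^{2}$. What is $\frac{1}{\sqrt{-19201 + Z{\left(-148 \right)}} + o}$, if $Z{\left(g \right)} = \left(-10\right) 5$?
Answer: $\frac{97967}{9597552340} - \frac{3 i \sqrt{2139}}{9597552340} \approx 1.0207 \cdot 10^{-5} - 1.4457 \cdot 10^{-8} i$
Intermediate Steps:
$Z{\left(g \right)} = -50$
$o = 97967$ ($o = -2 + \left(-313\right)^{2} = -2 + 97969 = 97967$)
$\frac{1}{\sqrt{-19201 + Z{\left(-148 \right)}} + o} = \frac{1}{\sqrt{-19201 - 50} + 97967} = \frac{1}{\sqrt{-19251} + 97967} = \frac{1}{3 i \sqrt{2139} + 97967} = \frac{1}{97967 + 3 i \sqrt{2139}}$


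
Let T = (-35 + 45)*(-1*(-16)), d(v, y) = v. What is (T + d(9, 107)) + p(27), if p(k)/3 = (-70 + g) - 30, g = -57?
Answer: -302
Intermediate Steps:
p(k) = -471 (p(k) = 3*((-70 - 57) - 30) = 3*(-127 - 30) = 3*(-157) = -471)
T = 160 (T = 10*16 = 160)
(T + d(9, 107)) + p(27) = (160 + 9) - 471 = 169 - 471 = -302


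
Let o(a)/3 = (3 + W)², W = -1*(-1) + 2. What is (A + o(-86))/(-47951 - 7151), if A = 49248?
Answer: -24678/27551 ≈ -0.89572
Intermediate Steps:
W = 3 (W = 1 + 2 = 3)
o(a) = 108 (o(a) = 3*(3 + 3)² = 3*6² = 3*36 = 108)
(A + o(-86))/(-47951 - 7151) = (49248 + 108)/(-47951 - 7151) = 49356/(-55102) = 49356*(-1/55102) = -24678/27551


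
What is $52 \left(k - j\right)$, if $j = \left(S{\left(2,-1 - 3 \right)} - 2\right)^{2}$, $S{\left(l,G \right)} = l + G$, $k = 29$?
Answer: $676$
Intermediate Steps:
$S{\left(l,G \right)} = G + l$
$j = 16$ ($j = \left(\left(\left(-1 - 3\right) + 2\right) - 2\right)^{2} = \left(\left(-4 + 2\right) - 2\right)^{2} = \left(-2 - 2\right)^{2} = \left(-4\right)^{2} = 16$)
$52 \left(k - j\right) = 52 \left(29 - 16\right) = 52 \cdot 13 = 676$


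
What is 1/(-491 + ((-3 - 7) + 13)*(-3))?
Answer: -1/500 ≈ -0.0020000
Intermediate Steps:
1/(-491 + ((-3 - 7) + 13)*(-3)) = 1/(-491 + (-10 + 13)*(-3)) = 1/(-491 + 3*(-3)) = 1/(-491 - 9) = 1/(-500) = -1/500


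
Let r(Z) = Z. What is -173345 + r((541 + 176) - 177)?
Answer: -172805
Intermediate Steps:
-173345 + r((541 + 176) - 177) = -173345 + ((541 + 176) - 177) = -173345 + (717 - 177) = -173345 + 540 = -172805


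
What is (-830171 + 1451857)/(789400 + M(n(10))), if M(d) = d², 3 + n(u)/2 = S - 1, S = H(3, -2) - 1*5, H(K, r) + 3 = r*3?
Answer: 310843/395348 ≈ 0.78625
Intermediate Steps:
H(K, r) = -3 + 3*r (H(K, r) = -3 + r*3 = -3 + 3*r)
S = -14 (S = (-3 + 3*(-2)) - 1*5 = (-3 - 6) - 5 = -9 - 5 = -14)
n(u) = -36 (n(u) = -6 + 2*(-14 - 1) = -6 + 2*(-15) = -6 - 30 = -36)
(-830171 + 1451857)/(789400 + M(n(10))) = (-830171 + 1451857)/(789400 + (-36)²) = 621686/(789400 + 1296) = 621686/790696 = 621686*(1/790696) = 310843/395348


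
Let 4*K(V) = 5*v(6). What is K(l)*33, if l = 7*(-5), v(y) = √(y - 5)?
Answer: 165/4 ≈ 41.250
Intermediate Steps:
v(y) = √(-5 + y)
l = -35
K(V) = 5/4 (K(V) = (5*√(-5 + 6))/4 = (5*√1)/4 = (5*1)/4 = (¼)*5 = 5/4)
K(l)*33 = (5/4)*33 = 165/4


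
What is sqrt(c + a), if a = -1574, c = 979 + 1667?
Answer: 4*sqrt(67) ≈ 32.741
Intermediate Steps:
c = 2646
sqrt(c + a) = sqrt(2646 - 1574) = sqrt(1072) = 4*sqrt(67)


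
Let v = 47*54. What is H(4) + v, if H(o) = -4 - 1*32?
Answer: 2502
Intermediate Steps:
H(o) = -36 (H(o) = -4 - 32 = -36)
v = 2538
H(4) + v = -36 + 2538 = 2502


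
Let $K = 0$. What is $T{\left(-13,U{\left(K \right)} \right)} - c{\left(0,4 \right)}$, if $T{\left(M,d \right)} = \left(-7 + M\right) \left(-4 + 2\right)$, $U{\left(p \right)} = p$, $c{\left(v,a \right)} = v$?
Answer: $40$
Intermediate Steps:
$T{\left(M,d \right)} = 14 - 2 M$ ($T{\left(M,d \right)} = \left(-7 + M\right) \left(-2\right) = 14 - 2 M$)
$T{\left(-13,U{\left(K \right)} \right)} - c{\left(0,4 \right)} = \left(14 - -26\right) - 0 = \left(14 + 26\right) + 0 = 40 + 0 = 40$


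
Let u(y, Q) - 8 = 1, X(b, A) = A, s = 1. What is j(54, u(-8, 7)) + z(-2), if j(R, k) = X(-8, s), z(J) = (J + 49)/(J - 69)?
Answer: 24/71 ≈ 0.33803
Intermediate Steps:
u(y, Q) = 9 (u(y, Q) = 8 + 1 = 9)
z(J) = (49 + J)/(-69 + J)
j(R, k) = 1
j(54, u(-8, 7)) + z(-2) = 1 + (49 - 2)/(-69 - 2) = 1 + 47/(-71) = 1 - 1/71*47 = 1 - 47/71 = 24/71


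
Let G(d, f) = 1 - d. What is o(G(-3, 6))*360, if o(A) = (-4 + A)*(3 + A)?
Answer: 0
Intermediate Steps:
o(G(-3, 6))*360 = (-12 + (1 - 1*(-3))² - (1 - 1*(-3)))*360 = (-12 + (1 + 3)² - (1 + 3))*360 = (-12 + 4² - 1*4)*360 = (-12 + 16 - 4)*360 = 0*360 = 0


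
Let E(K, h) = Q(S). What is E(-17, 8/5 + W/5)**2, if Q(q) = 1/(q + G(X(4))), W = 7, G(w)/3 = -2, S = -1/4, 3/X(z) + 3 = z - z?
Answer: 16/625 ≈ 0.025600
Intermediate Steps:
X(z) = -1 (X(z) = 3/(-3 + (z - z)) = 3/(-3 + 0) = 3/(-3) = 3*(-1/3) = -1)
S = -1/4 (S = -1*1/4 = -1/4 ≈ -0.25000)
G(w) = -6 (G(w) = 3*(-2) = -6)
Q(q) = 1/(-6 + q) (Q(q) = 1/(q - 6) = 1/(-6 + q))
E(K, h) = -4/25 (E(K, h) = 1/(-6 - 1/4) = 1/(-25/4) = -4/25)
E(-17, 8/5 + W/5)**2 = (-4/25)**2 = 16/625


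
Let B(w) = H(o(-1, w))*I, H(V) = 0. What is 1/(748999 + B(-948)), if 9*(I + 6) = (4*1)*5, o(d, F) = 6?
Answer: 1/748999 ≈ 1.3351e-6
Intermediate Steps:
I = -34/9 (I = -6 + ((4*1)*5)/9 = -6 + (4*5)/9 = -6 + (1/9)*20 = -6 + 20/9 = -34/9 ≈ -3.7778)
B(w) = 0 (B(w) = 0*(-34/9) = 0)
1/(748999 + B(-948)) = 1/(748999 + 0) = 1/748999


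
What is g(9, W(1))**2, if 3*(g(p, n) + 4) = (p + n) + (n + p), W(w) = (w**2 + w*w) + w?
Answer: 16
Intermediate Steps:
W(w) = w + 2*w**2 (W(w) = (w**2 + w**2) + w = 2*w**2 + w = w + 2*w**2)
g(p, n) = -4 + 2*n/3 + 2*p/3 (g(p, n) = -4 + ((p + n) + (n + p))/3 = -4 + ((n + p) + (n + p))/3 = -4 + (2*n + 2*p)/3 = -4 + (2*n/3 + 2*p/3) = -4 + 2*n/3 + 2*p/3)
g(9, W(1))**2 = (-4 + 2*(1*(1 + 2*1))/3 + (2/3)*9)**2 = (-4 + 2*(1*(1 + 2))/3 + 6)**2 = (-4 + 2*(1*3)/3 + 6)**2 = (-4 + (2/3)*3 + 6)**2 = (-4 + 2 + 6)**2 = 4**2 = 16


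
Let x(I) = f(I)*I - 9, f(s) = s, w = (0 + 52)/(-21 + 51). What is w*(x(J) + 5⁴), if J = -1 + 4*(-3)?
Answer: 4082/3 ≈ 1360.7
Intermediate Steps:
J = -13 (J = -1 - 12 = -13)
w = 26/15 (w = 52/30 = 52*(1/30) = 26/15 ≈ 1.7333)
x(I) = -9 + I² (x(I) = I*I - 9 = I² - 9 = -9 + I²)
w*(x(J) + 5⁴) = 26*((-9 + (-13)²) + 5⁴)/15 = 26*((-9 + 169) + 625)/15 = 26*(160 + 625)/15 = (26/15)*785 = 4082/3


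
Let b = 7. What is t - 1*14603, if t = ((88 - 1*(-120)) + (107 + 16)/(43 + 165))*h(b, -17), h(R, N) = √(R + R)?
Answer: -14603 + 43387*√14/208 ≈ -13823.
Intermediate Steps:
h(R, N) = √2*√R (h(R, N) = √(2*R) = √2*√R)
t = 43387*√14/208 (t = ((88 - 1*(-120)) + (107 + 16)/(43 + 165))*(√2*√7) = ((88 + 120) + 123/208)*√14 = (208 + 123*(1/208))*√14 = (208 + 123/208)*√14 = 43387*√14/208 ≈ 780.48)
t - 1*14603 = 43387*√14/208 - 1*14603 = 43387*√14/208 - 14603 = -14603 + 43387*√14/208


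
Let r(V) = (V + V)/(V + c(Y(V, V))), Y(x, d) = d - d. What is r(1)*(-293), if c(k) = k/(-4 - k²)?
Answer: -586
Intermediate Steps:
Y(x, d) = 0
r(V) = 2 (r(V) = (V + V)/(V - 1*0/(4 + 0²)) = (2*V)/(V - 1*0/(4 + 0)) = (2*V)/(V - 1*0/4) = (2*V)/(V - 1*0*¼) = (2*V)/(V + 0) = (2*V)/V = 2)
r(1)*(-293) = 2*(-293) = -586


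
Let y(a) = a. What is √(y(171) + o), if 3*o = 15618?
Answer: √5377 ≈ 73.328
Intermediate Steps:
o = 5206 (o = (⅓)*15618 = 5206)
√(y(171) + o) = √(171 + 5206) = √5377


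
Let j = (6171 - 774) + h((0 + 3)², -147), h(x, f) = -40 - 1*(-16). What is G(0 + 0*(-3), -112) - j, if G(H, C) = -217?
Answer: -5590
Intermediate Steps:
h(x, f) = -24 (h(x, f) = -40 + 16 = -24)
j = 5373 (j = (6171 - 774) - 24 = 5397 - 24 = 5373)
G(0 + 0*(-3), -112) - j = -217 - 1*5373 = -217 - 5373 = -5590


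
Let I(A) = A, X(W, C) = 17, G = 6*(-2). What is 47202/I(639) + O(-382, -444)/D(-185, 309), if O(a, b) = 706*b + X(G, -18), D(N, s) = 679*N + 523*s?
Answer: 499533917/7666296 ≈ 65.160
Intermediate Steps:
G = -12
D(N, s) = 523*s + 679*N
O(a, b) = 17 + 706*b (O(a, b) = 706*b + 17 = 17 + 706*b)
47202/I(639) + O(-382, -444)/D(-185, 309) = 47202/639 + (17 + 706*(-444))/(523*309 + 679*(-185)) = 47202*(1/639) + (17 - 313464)/(161607 - 125615) = 15734/213 - 313447/35992 = 499533917/7666296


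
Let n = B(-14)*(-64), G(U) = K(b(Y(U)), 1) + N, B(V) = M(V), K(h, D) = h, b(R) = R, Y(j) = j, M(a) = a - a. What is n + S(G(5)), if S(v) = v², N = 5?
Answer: 100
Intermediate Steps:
M(a) = 0
B(V) = 0
G(U) = 5 + U (G(U) = U + 5 = 5 + U)
n = 0 (n = 0*(-64) = 0)
n + S(G(5)) = 0 + (5 + 5)² = 0 + 10² = 0 + 100 = 100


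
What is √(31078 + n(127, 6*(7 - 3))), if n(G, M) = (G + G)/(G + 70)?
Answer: 2*√301539035/197 ≈ 176.29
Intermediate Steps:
n(G, M) = 2*G/(70 + G) (n(G, M) = (2*G)/(70 + G) = 2*G/(70 + G))
√(31078 + n(127, 6*(7 - 3))) = √(31078 + 2*127/(70 + 127)) = √(31078 + 2*127/197) = √(31078 + 2*127*(1/197)) = √(31078 + 254/197) = √(6122620/197) = 2*√301539035/197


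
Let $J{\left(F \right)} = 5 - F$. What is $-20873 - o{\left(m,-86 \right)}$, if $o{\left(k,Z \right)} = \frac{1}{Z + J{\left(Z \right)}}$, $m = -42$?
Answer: $- \frac{104366}{5} \approx -20873.0$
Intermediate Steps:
$o{\left(k,Z \right)} = \frac{1}{5}$ ($o{\left(k,Z \right)} = \frac{1}{Z - \left(-5 + Z\right)} = \frac{1}{5}$)
$-20873 - o{\left(m,-86 \right)} = -20873 - \frac{1}{5} = - \frac{104366}{5}$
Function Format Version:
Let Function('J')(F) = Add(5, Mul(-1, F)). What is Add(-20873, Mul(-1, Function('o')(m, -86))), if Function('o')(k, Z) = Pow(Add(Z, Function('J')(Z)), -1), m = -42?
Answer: Rational(-104366, 5) ≈ -20873.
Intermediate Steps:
Function('o')(k, Z) = Rational(1, 5) (Function('o')(k, Z) = Pow(Add(Z, Add(5, Mul(-1, Z))), -1) = Pow(5, -1) = Rational(1, 5))
Add(-20873, Mul(-1, Function('o')(m, -86))) = Add(-20873, Mul(-1, Rational(1, 5))) = Add(-20873, Rational(-1, 5)) = Rational(-104366, 5)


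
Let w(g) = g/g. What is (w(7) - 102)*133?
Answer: -13433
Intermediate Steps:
w(g) = 1
(w(7) - 102)*133 = (1 - 102)*133 = -101*133 = -13433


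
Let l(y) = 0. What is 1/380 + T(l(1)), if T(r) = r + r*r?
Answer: 1/380 ≈ 0.0026316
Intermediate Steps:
T(r) = r + r²
1/380 + T(l(1)) = 1/380 + 0*(1 + 0) = 1/380 + 0*1 = 1/380 + 0 = 1/380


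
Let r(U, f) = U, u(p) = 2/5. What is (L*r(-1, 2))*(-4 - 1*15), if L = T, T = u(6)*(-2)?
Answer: -76/5 ≈ -15.200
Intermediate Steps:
u(p) = 2/5 (u(p) = 2*(1/5) = 2/5)
T = -4/5 (T = (2/5)*(-2) = -4/5 ≈ -0.80000)
L = -4/5 ≈ -0.80000
(L*r(-1, 2))*(-4 - 1*15) = (-4/5*(-1))*(-4 - 1*15) = 4*(-4 - 15)/5 = (4/5)*(-19) = -76/5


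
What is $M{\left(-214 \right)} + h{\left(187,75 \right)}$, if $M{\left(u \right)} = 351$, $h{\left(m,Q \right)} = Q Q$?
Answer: $5976$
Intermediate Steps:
$h{\left(m,Q \right)} = Q^{2}$
$M{\left(-214 \right)} + h{\left(187,75 \right)} = 351 + 75^{2} = 351 + 5625 = 5976$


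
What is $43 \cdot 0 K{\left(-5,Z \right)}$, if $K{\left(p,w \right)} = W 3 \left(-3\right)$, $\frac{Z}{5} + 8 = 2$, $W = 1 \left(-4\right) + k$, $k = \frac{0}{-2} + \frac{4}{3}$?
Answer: $0$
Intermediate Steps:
$k = \frac{4}{3}$ ($k = 0 \left(- \frac{1}{2}\right) + 4 \cdot \frac{1}{3} = 0 + \frac{4}{3} = \frac{4}{3} \approx 1.3333$)
$W = - \frac{8}{3}$ ($W = 1 \left(-4\right) + \frac{4}{3} = -4 + \frac{4}{3} = - \frac{8}{3} \approx -2.6667$)
$Z = -30$ ($Z = -40 + 5 \cdot 2 = -40 + 10 = -30$)
$K{\left(p,w \right)} = 24$ ($K{\left(p,w \right)} = - \frac{8 \cdot 3 \left(-3\right)}{3} = \left(- \frac{8}{3}\right) \left(-9\right) = 24$)
$43 \cdot 0 K{\left(-5,Z \right)} = 43 \cdot 0 \cdot 24 = 0 \cdot 24 = 0$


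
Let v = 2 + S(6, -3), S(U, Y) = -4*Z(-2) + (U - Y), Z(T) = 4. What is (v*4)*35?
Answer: -700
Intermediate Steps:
S(U, Y) = -16 + U - Y (S(U, Y) = -4*4 + (U - Y) = -16 + (U - Y) = -16 + U - Y)
v = -5 (v = 2 + (-16 + 6 - 1*(-3)) = 2 + (-16 + 6 + 3) = 2 - 7 = -5)
(v*4)*35 = -5*4*35 = -20*35 = -700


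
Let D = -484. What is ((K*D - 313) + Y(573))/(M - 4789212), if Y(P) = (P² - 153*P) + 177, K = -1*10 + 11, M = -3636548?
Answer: -6001/210644 ≈ -0.028489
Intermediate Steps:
K = 1 (K = -10 + 11 = 1)
Y(P) = 177 + P² - 153*P
((K*D - 313) + Y(573))/(M - 4789212) = ((1*(-484) - 313) + (177 + 573² - 153*573))/(-3636548 - 4789212) = ((-484 - 313) + (177 + 328329 - 87669))/(-8425760) = (-797 + 240837)*(-1/8425760) = 240040*(-1/8425760) = -6001/210644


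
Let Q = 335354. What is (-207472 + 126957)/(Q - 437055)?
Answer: 80515/101701 ≈ 0.79168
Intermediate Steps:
(-207472 + 126957)/(Q - 437055) = (-207472 + 126957)/(335354 - 437055) = -80515/(-101701) = -80515*(-1/101701) = 80515/101701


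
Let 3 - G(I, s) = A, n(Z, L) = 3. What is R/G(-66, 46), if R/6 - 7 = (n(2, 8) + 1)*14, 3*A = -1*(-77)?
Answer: -567/34 ≈ -16.676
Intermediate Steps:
A = 77/3 (A = (-1*(-77))/3 = (⅓)*77 = 77/3 ≈ 25.667)
G(I, s) = -68/3 (G(I, s) = 3 - 1*77/3 = 3 - 77/3 = -68/3)
R = 378 (R = 42 + 6*((3 + 1)*14) = 42 + 6*(4*14) = 42 + 6*56 = 42 + 336 = 378)
R/G(-66, 46) = 378/(-68/3) = 378*(-3/68) = -567/34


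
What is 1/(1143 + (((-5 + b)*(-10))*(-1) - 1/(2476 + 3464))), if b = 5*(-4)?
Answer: 5940/5304419 ≈ 0.0011198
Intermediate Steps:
b = -20
1/(1143 + (((-5 + b)*(-10))*(-1) - 1/(2476 + 3464))) = 1/(1143 + (((-5 - 20)*(-10))*(-1) - 1/(2476 + 3464))) = 1/(1143 + (-25*(-10)*(-1) - 1/5940)) = 1/(1143 + (250*(-1) - 1*1/5940)) = 1/(1143 + (-250 - 1/5940)) = 1/(1143 - 1485001/5940) = 1/(5304419/5940) = 5940/5304419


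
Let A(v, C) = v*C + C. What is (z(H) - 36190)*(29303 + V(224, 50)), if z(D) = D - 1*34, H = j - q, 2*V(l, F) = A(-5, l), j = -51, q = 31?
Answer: -1047609630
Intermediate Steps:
A(v, C) = C + C*v (A(v, C) = C*v + C = C + C*v)
V(l, F) = -2*l (V(l, F) = (l*(1 - 5))/2 = (l*(-4))/2 = (-4*l)/2 = -2*l)
H = -82 (H = -51 - 1*31 = -51 - 31 = -82)
z(D) = -34 + D (z(D) = D - 34 = -34 + D)
(z(H) - 36190)*(29303 + V(224, 50)) = ((-34 - 82) - 36190)*(29303 - 2*224) = (-116 - 36190)*(29303 - 448) = -36306*28855 = -1047609630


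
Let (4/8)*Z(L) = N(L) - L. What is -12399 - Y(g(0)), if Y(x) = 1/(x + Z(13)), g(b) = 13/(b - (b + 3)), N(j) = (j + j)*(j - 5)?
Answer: -14345646/1157 ≈ -12399.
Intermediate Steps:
N(j) = 2*j*(-5 + j) (N(j) = (2*j)*(-5 + j) = 2*j*(-5 + j))
Z(L) = -2*L + 4*L*(-5 + L) (Z(L) = 2*(2*L*(-5 + L) - L) = 2*(-L + 2*L*(-5 + L)) = -2*L + 4*L*(-5 + L))
g(b) = -13/3 (g(b) = 13/(b - (3 + b)) = 13/(b + (-3 - b)) = 13/(-3) = 13*(-⅓) = -13/3)
Y(x) = 1/(390 + x) (Y(x) = 1/(x + 2*13*(-11 + 2*13)) = 1/(x + 2*13*(-11 + 26)) = 1/(x + 2*13*15) = 1/(x + 390) = 1/(390 + x))
-12399 - Y(g(0)) = -12399 - 1/(390 - 13/3) = -12399 - 1/1157/3 = -12399 - 1*3/1157 = -12399 - 3/1157 = -14345646/1157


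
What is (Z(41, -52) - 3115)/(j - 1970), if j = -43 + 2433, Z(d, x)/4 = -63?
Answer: -481/60 ≈ -8.0167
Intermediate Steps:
Z(d, x) = -252 (Z(d, x) = 4*(-63) = -252)
j = 2390
(Z(41, -52) - 3115)/(j - 1970) = (-252 - 3115)/(2390 - 1970) = -3367/420 = -3367*1/420 = -481/60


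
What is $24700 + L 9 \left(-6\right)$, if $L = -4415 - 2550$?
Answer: $400810$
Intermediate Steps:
$L = -6965$ ($L = -4415 - 2550 = -6965$)
$24700 + L 9 \left(-6\right) = 24700 - 6965 \cdot 9 \left(-6\right) = 24700 - -376110 = 24700 + 376110 = 400810$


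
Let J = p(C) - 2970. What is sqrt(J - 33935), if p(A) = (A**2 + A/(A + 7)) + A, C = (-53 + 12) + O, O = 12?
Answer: I*sqrt(17468374)/22 ≈ 189.98*I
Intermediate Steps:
C = -29 (C = (-53 + 12) + 12 = -41 + 12 = -29)
p(A) = A + A**2 + A/(7 + A) (p(A) = (A**2 + A/(7 + A)) + A = A + A**2 + A/(7 + A))
J = -47447/22 (J = -29*(8 + (-29)**2 + 8*(-29))/(7 - 29) - 2970 = -29*(8 + 841 - 232)/(-22) - 2970 = -29*(-1/22)*617 - 2970 = 17893/22 - 2970 = -47447/22 ≈ -2156.7)
sqrt(J - 33935) = sqrt(-47447/22 - 33935) = sqrt(-794017/22) = I*sqrt(17468374)/22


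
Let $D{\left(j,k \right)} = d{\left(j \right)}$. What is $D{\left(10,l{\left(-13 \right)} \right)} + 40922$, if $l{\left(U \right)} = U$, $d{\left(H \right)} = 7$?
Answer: $40929$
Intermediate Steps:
$D{\left(j,k \right)} = 7$
$D{\left(10,l{\left(-13 \right)} \right)} + 40922 = 7 + 40922 = 40929$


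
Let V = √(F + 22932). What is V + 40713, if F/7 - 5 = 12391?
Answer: 40713 + 2*√27426 ≈ 41044.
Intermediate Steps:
F = 86772 (F = 35 + 7*12391 = 35 + 86737 = 86772)
V = 2*√27426 (V = √(86772 + 22932) = √109704 = 2*√27426 ≈ 331.22)
V + 40713 = 2*√27426 + 40713 = 40713 + 2*√27426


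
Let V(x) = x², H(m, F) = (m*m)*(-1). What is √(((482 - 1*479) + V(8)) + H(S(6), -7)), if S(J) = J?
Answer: √31 ≈ 5.5678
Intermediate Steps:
H(m, F) = -m² (H(m, F) = m²*(-1) = -m²)
√(((482 - 1*479) + V(8)) + H(S(6), -7)) = √(((482 - 1*479) + 8²) - 1*6²) = √(((482 - 479) + 64) - 1*36) = √((3 + 64) - 36) = √(67 - 36) = √31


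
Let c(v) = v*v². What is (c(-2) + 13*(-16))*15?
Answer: -3240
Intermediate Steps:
c(v) = v³
(c(-2) + 13*(-16))*15 = ((-2)³ + 13*(-16))*15 = (-8 - 208)*15 = -216*15 = -3240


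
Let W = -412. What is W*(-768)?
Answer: 316416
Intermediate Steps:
W*(-768) = -412*(-768) = 316416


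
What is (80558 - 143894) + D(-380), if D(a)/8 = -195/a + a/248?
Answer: -37309706/589 ≈ -63344.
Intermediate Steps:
D(a) = -1560/a + a/31 (D(a) = 8*(-195/a + a/248) = -1560/a + a/31)
(80558 - 143894) + D(-380) = (80558 - 143894) + (-1560/(-380) + (1/31)*(-380)) = -63336 + (-1560*(-1/380) - 380/31) = -63336 + (78/19 - 380/31) = -63336 - 4802/589 = -37309706/589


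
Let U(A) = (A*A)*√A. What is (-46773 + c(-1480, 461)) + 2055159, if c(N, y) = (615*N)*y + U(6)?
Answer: -417593814 + 36*√6 ≈ -4.1759e+8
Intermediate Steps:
U(A) = A^(5/2) (U(A) = A²*√A = A^(5/2))
c(N, y) = 36*√6 + 615*N*y (c(N, y) = (615*N)*y + 6^(5/2) = 615*N*y + 36*√6 = 36*√6 + 615*N*y)
(-46773 + c(-1480, 461)) + 2055159 = (-46773 + (36*√6 + 615*(-1480)*461)) + 2055159 = (-46773 + (36*√6 - 419602200)) + 2055159 = (-46773 + (-419602200 + 36*√6)) + 2055159 = (-419648973 + 36*√6) + 2055159 = -417593814 + 36*√6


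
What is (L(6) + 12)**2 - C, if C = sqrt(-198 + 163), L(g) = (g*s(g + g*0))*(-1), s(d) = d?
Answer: 576 - I*sqrt(35) ≈ 576.0 - 5.9161*I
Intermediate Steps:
L(g) = -g**2 (L(g) = (g*(g + g*0))*(-1) = (g*(g + 0))*(-1) = (g*g)*(-1) = g**2*(-1) = -g**2)
C = I*sqrt(35) (C = sqrt(-35) = I*sqrt(35) ≈ 5.9161*I)
(L(6) + 12)**2 - C = (-1*6**2 + 12)**2 - I*sqrt(35) = (-1*36 + 12)**2 - I*sqrt(35) = (-36 + 12)**2 - I*sqrt(35) = (-24)**2 - I*sqrt(35) = 576 - I*sqrt(35)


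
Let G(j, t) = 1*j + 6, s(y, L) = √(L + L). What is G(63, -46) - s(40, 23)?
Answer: 69 - √46 ≈ 62.218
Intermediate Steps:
s(y, L) = √2*√L (s(y, L) = √(2*L) = √2*√L)
G(j, t) = 6 + j (G(j, t) = j + 6 = 6 + j)
G(63, -46) - s(40, 23) = (6 + 63) - √2*√23 = 69 - √46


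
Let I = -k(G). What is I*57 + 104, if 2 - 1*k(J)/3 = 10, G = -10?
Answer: 1472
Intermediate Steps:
k(J) = -24 (k(J) = 6 - 3*10 = 6 - 30 = -24)
I = 24 (I = -1*(-24) = 24)
I*57 + 104 = 24*57 + 104 = 1368 + 104 = 1472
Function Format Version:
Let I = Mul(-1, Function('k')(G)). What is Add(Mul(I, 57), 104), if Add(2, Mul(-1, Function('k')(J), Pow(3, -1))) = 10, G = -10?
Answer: 1472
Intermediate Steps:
Function('k')(J) = -24 (Function('k')(J) = Add(6, Mul(-3, 10)) = Add(6, -30) = -24)
I = 24 (I = Mul(-1, -24) = 24)
Add(Mul(I, 57), 104) = Add(Mul(24, 57), 104) = Add(1368, 104) = 1472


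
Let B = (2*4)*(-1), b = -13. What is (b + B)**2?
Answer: 441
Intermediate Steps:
B = -8 (B = 8*(-1) = -8)
(b + B)**2 = (-13 - 8)**2 = (-21)**2 = 441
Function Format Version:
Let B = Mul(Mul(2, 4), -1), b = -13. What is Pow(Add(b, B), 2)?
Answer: 441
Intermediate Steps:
B = -8 (B = Mul(8, -1) = -8)
Pow(Add(b, B), 2) = Pow(Add(-13, -8), 2) = Pow(-21, 2) = 441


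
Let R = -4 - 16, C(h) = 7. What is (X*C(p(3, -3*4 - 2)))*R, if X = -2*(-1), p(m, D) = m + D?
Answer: -280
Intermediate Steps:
p(m, D) = D + m
R = -20
X = 2
(X*C(p(3, -3*4 - 2)))*R = (2*7)*(-20) = 14*(-20) = -280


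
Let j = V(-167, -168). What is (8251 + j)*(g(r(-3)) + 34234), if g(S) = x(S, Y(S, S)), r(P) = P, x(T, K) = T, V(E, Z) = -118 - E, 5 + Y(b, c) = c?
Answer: 284117300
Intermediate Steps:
Y(b, c) = -5 + c
j = 49 (j = -118 - 1*(-167) = -118 + 167 = 49)
g(S) = S
(8251 + j)*(g(r(-3)) + 34234) = (8251 + 49)*(-3 + 34234) = 8300*34231 = 284117300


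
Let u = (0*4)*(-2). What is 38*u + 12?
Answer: 12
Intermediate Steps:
u = 0 (u = 0*(-2) = 0)
38*u + 12 = 38*0 + 12 = 0 + 12 = 12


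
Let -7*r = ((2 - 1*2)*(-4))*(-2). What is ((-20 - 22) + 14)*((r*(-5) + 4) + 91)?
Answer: -2660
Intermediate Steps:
r = 0 (r = -(2 - 1*2)*(-4)*(-2)/7 = -(2 - 2)*(-4)*(-2)/7 = -0*(-4)*(-2)/7 = -0*(-2) = -⅐*0 = 0)
((-20 - 22) + 14)*((r*(-5) + 4) + 91) = ((-20 - 22) + 14)*((0*(-5) + 4) + 91) = (-42 + 14)*((0 + 4) + 91) = -28*(4 + 91) = -28*95 = -2660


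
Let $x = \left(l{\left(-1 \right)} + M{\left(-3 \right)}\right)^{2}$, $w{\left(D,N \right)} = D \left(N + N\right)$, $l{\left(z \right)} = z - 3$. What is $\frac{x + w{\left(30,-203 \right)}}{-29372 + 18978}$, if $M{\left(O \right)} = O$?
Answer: $\frac{12131}{10394} \approx 1.1671$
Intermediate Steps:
$l{\left(z \right)} = -3 + z$
$w{\left(D,N \right)} = 2 D N$ ($w{\left(D,N \right)} = D 2 N = 2 D N$)
$x = 49$ ($x = \left(\left(-3 - 1\right) - 3\right)^{2} = \left(-4 - 3\right)^{2} = \left(-7\right)^{2} = 49$)
$\frac{x + w{\left(30,-203 \right)}}{-29372 + 18978} = \frac{49 + 2 \cdot 30 \left(-203\right)}{-29372 + 18978} = \frac{49 - 12180}{-10394} = \left(-12131\right) \left(- \frac{1}{10394}\right) = \frac{12131}{10394}$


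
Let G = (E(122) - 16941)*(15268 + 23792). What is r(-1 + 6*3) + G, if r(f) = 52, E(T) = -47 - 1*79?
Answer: -666636968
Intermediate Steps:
E(T) = -126 (E(T) = -47 - 79 = -126)
G = -666637020 (G = (-126 - 16941)*(15268 + 23792) = -17067*39060 = -666637020)
r(-1 + 6*3) + G = 52 - 666637020 = -666636968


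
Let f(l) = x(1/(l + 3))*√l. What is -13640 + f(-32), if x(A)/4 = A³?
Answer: -13640 - 16*I*√2/24389 ≈ -13640.0 - 0.00092777*I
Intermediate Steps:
x(A) = 4*A³
f(l) = 4*√l/(3 + l)³ (f(l) = (4*(1/(l + 3))³)*√l = (4*(1/(3 + l))³)*√l = (4/(3 + l)³)*√l = 4*√l/(3 + l)³)
-13640 + f(-32) = -13640 + 4*√(-32)/(3 - 32)³ = -13640 + 4*(4*I*√2)/(-29)³ = -13640 + 4*(4*I*√2)*(-1/24389) = -13640 - 16*I*√2/24389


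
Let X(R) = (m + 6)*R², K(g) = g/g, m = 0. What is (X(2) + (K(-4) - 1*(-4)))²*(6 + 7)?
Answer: 10933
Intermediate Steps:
K(g) = 1
X(R) = 6*R² (X(R) = (0 + 6)*R² = 6*R²)
(X(2) + (K(-4) - 1*(-4)))²*(6 + 7) = (6*2² + (1 - 1*(-4)))²*(6 + 7) = (6*4 + (1 + 4))²*13 = (24 + 5)²*13 = 29²*13 = 841*13 = 10933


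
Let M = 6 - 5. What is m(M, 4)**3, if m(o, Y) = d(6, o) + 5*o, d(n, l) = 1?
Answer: 216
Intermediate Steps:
M = 1
m(o, Y) = 1 + 5*o
m(M, 4)**3 = (1 + 5*1)**3 = (1 + 5)**3 = 6**3 = 216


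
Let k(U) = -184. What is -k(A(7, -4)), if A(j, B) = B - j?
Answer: 184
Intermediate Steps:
-k(A(7, -4)) = -1*(-184) = 184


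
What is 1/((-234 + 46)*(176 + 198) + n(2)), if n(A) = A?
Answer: -1/70310 ≈ -1.4223e-5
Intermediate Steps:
1/((-234 + 46)*(176 + 198) + n(2)) = 1/((-234 + 46)*(176 + 198) + 2) = 1/(-188*374 + 2) = 1/(-70312 + 2) = 1/(-70310) = -1/70310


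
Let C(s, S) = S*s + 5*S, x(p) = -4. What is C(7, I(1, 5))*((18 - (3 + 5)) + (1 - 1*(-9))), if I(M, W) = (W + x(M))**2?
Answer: 240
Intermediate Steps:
I(M, W) = (-4 + W)**2 (I(M, W) = (W - 4)**2 = (-4 + W)**2)
C(s, S) = 5*S + S*s
C(7, I(1, 5))*((18 - (3 + 5)) + (1 - 1*(-9))) = ((-4 + 5)**2*(5 + 7))*((18 - (3 + 5)) + (1 - 1*(-9))) = (1**2*12)*((18 - 1*8) + (1 + 9)) = (1*12)*((18 - 8) + 10) = 12*(10 + 10) = 12*20 = 240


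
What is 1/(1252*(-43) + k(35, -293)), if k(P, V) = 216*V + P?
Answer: -1/117089 ≈ -8.5405e-6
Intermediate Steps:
k(P, V) = P + 216*V
1/(1252*(-43) + k(35, -293)) = 1/(1252*(-43) + (35 + 216*(-293))) = 1/(-53836 + (35 - 63288)) = 1/(-53836 - 63253) = 1/(-117089) = -1/117089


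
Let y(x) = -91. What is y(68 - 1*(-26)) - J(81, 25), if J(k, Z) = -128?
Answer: 37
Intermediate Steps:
y(68 - 1*(-26)) - J(81, 25) = -91 - 1*(-128) = -91 + 128 = 37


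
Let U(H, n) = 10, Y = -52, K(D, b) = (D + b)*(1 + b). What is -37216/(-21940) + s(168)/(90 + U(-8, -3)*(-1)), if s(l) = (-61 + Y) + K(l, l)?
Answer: 62316951/87760 ≈ 710.08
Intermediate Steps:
K(D, b) = (1 + b)*(D + b)
s(l) = -113 + 2*l + 2*l**2 (s(l) = (-61 - 52) + (l + l + l**2 + l*l) = -113 + (l + l + l**2 + l**2) = -113 + (2*l + 2*l**2) = -113 + 2*l + 2*l**2)
-37216/(-21940) + s(168)/(90 + U(-8, -3)*(-1)) = -37216/(-21940) + (-113 + 2*168 + 2*168**2)/(90 + 10*(-1)) = -37216*(-1/21940) + (-113 + 336 + 2*28224)/(90 - 10) = 9304/5485 + (-113 + 336 + 56448)/80 = 9304/5485 + 56671*(1/80) = 9304/5485 + 56671/80 = 62316951/87760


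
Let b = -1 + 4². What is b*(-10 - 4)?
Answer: -210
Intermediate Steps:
b = 15 (b = -1 + 16 = 15)
b*(-10 - 4) = 15*(-10 - 4) = 15*(-14) = -210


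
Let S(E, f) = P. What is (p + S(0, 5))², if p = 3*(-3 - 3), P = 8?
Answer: 100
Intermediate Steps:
S(E, f) = 8
p = -18 (p = 3*(-6) = -18)
(p + S(0, 5))² = (-18 + 8)² = (-10)² = 100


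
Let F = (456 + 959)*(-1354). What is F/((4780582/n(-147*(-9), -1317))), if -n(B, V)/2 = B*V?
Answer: -3338264340810/2390291 ≈ -1.3966e+6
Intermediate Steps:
F = -1915910 (F = 1415*(-1354) = -1915910)
n(B, V) = -2*B*V
F/((4780582/n(-147*(-9), -1317))) = -1915910/(4780582/((-2*(-147*(-9))*(-1317)))) = -1915910/(4780582/((-2*1323*(-1317)))) = -1915910/(4780582/3484782) = -1915910/(4780582*(1/3484782)) = -1915910/2390291/1742391 = -1915910*1742391/2390291 = -3338264340810/2390291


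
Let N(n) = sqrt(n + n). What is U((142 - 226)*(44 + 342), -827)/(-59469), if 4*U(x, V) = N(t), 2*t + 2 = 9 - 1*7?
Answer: 0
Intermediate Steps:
t = 0 (t = -1 + (9 - 1*7)/2 = -1 + (9 - 7)/2 = -1 + (1/2)*2 = -1 + 1 = 0)
N(n) = sqrt(2)*sqrt(n) (N(n) = sqrt(2*n) = sqrt(2)*sqrt(n))
U(x, V) = 0 (U(x, V) = (sqrt(2)*sqrt(0))/4 = (sqrt(2)*0)/4 = (1/4)*0 = 0)
U((142 - 226)*(44 + 342), -827)/(-59469) = 0/(-59469) = 0*(-1/59469) = 0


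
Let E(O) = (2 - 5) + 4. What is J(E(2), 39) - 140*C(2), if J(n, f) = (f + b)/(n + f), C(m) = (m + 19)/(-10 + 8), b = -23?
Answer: 7352/5 ≈ 1470.4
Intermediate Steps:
C(m) = -19/2 - m/2 (C(m) = (19 + m)/(-2) = (19 + m)*(-½) = -19/2 - m/2)
E(O) = 1 (E(O) = -3 + 4 = 1)
J(n, f) = (-23 + f)/(f + n) (J(n, f) = (f - 23)/(n + f) = (-23 + f)/(f + n))
J(E(2), 39) - 140*C(2) = (-23 + 39)/(39 + 1) - 140*(-19/2 - ½*2) = 16/40 - 140*(-19/2 - 1) = (1/40)*16 - 140*(-21/2) = ⅖ + 1470 = 7352/5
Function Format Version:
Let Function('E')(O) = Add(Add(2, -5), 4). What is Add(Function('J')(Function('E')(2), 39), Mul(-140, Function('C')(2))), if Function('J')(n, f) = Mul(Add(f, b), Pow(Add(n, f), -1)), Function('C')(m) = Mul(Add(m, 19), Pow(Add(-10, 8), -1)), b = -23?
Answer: Rational(7352, 5) ≈ 1470.4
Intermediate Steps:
Function('C')(m) = Add(Rational(-19, 2), Mul(Rational(-1, 2), m)) (Function('C')(m) = Mul(Add(19, m), Pow(-2, -1)) = Mul(Add(19, m), Rational(-1, 2)) = Add(Rational(-19, 2), Mul(Rational(-1, 2), m)))
Function('E')(O) = 1 (Function('E')(O) = Add(-3, 4) = 1)
Function('J')(n, f) = Mul(Pow(Add(f, n), -1), Add(-23, f)) (Function('J')(n, f) = Mul(Add(f, -23), Pow(Add(n, f), -1)) = Mul(Add(-23, f), Pow(Add(f, n), -1)) = Mul(Pow(Add(f, n), -1), Add(-23, f)))
Add(Function('J')(Function('E')(2), 39), Mul(-140, Function('C')(2))) = Add(Mul(Pow(Add(39, 1), -1), Add(-23, 39)), Mul(-140, Add(Rational(-19, 2), Mul(Rational(-1, 2), 2)))) = Add(Mul(Pow(40, -1), 16), Mul(-140, Add(Rational(-19, 2), -1))) = Add(Mul(Rational(1, 40), 16), Mul(-140, Rational(-21, 2))) = Add(Rational(2, 5), 1470) = Rational(7352, 5)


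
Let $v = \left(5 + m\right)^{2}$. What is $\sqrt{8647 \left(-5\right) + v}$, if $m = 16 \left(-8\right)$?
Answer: $i \sqrt{28106} \approx 167.65 i$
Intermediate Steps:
$m = -128$
$v = 15129$ ($v = \left(5 - 128\right)^{2} = \left(-123\right)^{2} = 15129$)
$\sqrt{8647 \left(-5\right) + v} = \sqrt{8647 \left(-5\right) + 15129} = \sqrt{-43235 + 15129} = \sqrt{-28106} = i \sqrt{28106}$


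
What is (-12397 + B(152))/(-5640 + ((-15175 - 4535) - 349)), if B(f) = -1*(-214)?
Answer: 393/829 ≈ 0.47407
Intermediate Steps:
B(f) = 214
(-12397 + B(152))/(-5640 + ((-15175 - 4535) - 349)) = (-12397 + 214)/(-5640 + ((-15175 - 4535) - 349)) = -12183/(-5640 + (-19710 - 349)) = -12183/(-5640 - 20059) = -12183/(-25699) = -12183*(-1/25699) = 393/829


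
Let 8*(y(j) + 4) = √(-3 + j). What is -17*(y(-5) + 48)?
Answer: -748 - 17*I*√2/4 ≈ -748.0 - 6.0104*I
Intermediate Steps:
y(j) = -4 + √(-3 + j)/8
-17*(y(-5) + 48) = -17*((-4 + √(-3 - 5)/8) + 48) = -17*((-4 + √(-8)/8) + 48) = -17*((-4 + (2*I*√2)/8) + 48) = -17*((-4 + I*√2/4) + 48) = -17*(44 + I*√2/4) = -748 - 17*I*√2/4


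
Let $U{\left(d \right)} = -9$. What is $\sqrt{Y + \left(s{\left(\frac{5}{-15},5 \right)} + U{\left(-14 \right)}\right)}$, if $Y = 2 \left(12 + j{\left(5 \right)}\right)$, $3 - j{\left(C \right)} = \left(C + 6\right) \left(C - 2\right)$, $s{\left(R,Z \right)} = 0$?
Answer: $3 i \sqrt{5} \approx 6.7082 i$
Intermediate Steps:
$j{\left(C \right)} = 3 - \left(-2 + C\right) \left(6 + C\right)$ ($j{\left(C \right)} = 3 - \left(C + 6\right) \left(C - 2\right) = 3 - \left(6 + C\right) \left(-2 + C\right) = 3 - \left(-2 + C\right) \left(6 + C\right)$)
$Y = -36$ ($Y = 2 \left(12 - 30\right) = 2 \left(-18\right) = -36$)
$\sqrt{Y + \left(s{\left(\frac{5}{-15},5 \right)} + U{\left(-14 \right)}\right)} = \sqrt{-36 + \left(0 - 9\right)} = \sqrt{-36 - 9} = \sqrt{-45} = 3 i \sqrt{5}$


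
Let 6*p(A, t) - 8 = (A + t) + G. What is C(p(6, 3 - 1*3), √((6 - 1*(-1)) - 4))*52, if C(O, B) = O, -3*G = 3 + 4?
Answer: 910/9 ≈ 101.11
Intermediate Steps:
G = -7/3 (G = -(3 + 4)/3 = -⅓*7 = -7/3 ≈ -2.3333)
p(A, t) = 17/18 + A/6 + t/6 (p(A, t) = 4/3 + ((A + t) - 7/3)/6 = 4/3 + (-7/3 + A + t)/6 = 4/3 + (-7/18 + A/6 + t/6) = 17/18 + A/6 + t/6)
C(p(6, 3 - 1*3), √((6 - 1*(-1)) - 4))*52 = (17/18 + (⅙)*6 + (3 - 1*3)/6)*52 = (17/18 + 1 + (3 - 3)/6)*52 = (17/18 + 1 + (⅙)*0)*52 = (17/18 + 1 + 0)*52 = (35/18)*52 = 910/9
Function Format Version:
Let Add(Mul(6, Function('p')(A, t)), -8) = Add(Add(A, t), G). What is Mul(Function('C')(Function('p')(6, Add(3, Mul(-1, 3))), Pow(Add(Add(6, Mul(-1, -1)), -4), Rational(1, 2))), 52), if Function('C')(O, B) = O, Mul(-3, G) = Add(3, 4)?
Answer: Rational(910, 9) ≈ 101.11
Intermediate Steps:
G = Rational(-7, 3) (G = Mul(Rational(-1, 3), Add(3, 4)) = Mul(Rational(-1, 3), 7) = Rational(-7, 3) ≈ -2.3333)
Function('p')(A, t) = Add(Rational(17, 18), Mul(Rational(1, 6), A), Mul(Rational(1, 6), t)) (Function('p')(A, t) = Add(Rational(4, 3), Mul(Rational(1, 6), Add(Add(A, t), Rational(-7, 3)))) = Add(Rational(4, 3), Mul(Rational(1, 6), Add(Rational(-7, 3), A, t))) = Add(Rational(4, 3), Add(Rational(-7, 18), Mul(Rational(1, 6), A), Mul(Rational(1, 6), t))) = Add(Rational(17, 18), Mul(Rational(1, 6), A), Mul(Rational(1, 6), t)))
Mul(Function('C')(Function('p')(6, Add(3, Mul(-1, 3))), Pow(Add(Add(6, Mul(-1, -1)), -4), Rational(1, 2))), 52) = Mul(Add(Rational(17, 18), Mul(Rational(1, 6), 6), Mul(Rational(1, 6), Add(3, Mul(-1, 3)))), 52) = Mul(Add(Rational(17, 18), 1, Mul(Rational(1, 6), Add(3, -3))), 52) = Mul(Add(Rational(17, 18), 1, Mul(Rational(1, 6), 0)), 52) = Mul(Add(Rational(17, 18), 1, 0), 52) = Mul(Rational(35, 18), 52) = Rational(910, 9)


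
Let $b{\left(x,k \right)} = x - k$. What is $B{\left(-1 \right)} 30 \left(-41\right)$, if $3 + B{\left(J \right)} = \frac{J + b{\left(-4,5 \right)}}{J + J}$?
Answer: $-2460$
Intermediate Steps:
$B{\left(J \right)} = -3 + \frac{-9 + J}{2 J}$ ($B{\left(J \right)} = -3 + \frac{J - 9}{J + J} = -3 + \frac{J - 9}{2 J} = -3 + \left(J - 9\right) \frac{1}{2 J} = -3 + \left(-9 + J\right) \frac{1}{2 J} = -3 + \frac{-9 + J}{2 J}$)
$B{\left(-1 \right)} 30 \left(-41\right) = \frac{-9 - -5}{2 \left(-1\right)} 30 \left(-41\right) = \frac{1}{2} \left(-1\right) \left(-9 + 5\right) 30 \left(-41\right) = \frac{1}{2} \left(-1\right) \left(-4\right) 30 \left(-41\right) = 2 \cdot 30 \left(-41\right) = 60 \left(-41\right) = -2460$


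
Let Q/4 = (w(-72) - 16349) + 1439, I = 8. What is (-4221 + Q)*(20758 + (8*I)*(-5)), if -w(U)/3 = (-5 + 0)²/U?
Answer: -3915317879/3 ≈ -1.3051e+9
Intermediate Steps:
w(U) = -75/U (w(U) = -3*(-5 + 0)²/U = -3*(-5)²/U = -75/U)
Q = -357815/6 (Q = 4*((-75/(-72) - 16349) + 1439) = 4*((-75*(-1/72) - 16349) + 1439) = 4*((25/24 - 16349) + 1439) = 4*(-392351/24 + 1439) = 4*(-357815/24) = -357815/6 ≈ -59636.)
(-4221 + Q)*(20758 + (8*I)*(-5)) = (-4221 - 357815/6)*(20758 + (8*8)*(-5)) = -383141*(20758 + 64*(-5))/6 = -383141*(20758 - 320)/6 = -383141/6*20438 = -3915317879/3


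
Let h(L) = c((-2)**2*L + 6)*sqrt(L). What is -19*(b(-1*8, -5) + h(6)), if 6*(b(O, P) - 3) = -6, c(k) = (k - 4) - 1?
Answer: -38 - 475*sqrt(6) ≈ -1201.5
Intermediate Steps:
c(k) = -5 + k (c(k) = (-4 + k) - 1 = -5 + k)
b(O, P) = 2 (b(O, P) = 3 + (1/6)*(-6) = 3 - 1 = 2)
h(L) = sqrt(L)*(1 + 4*L) (h(L) = (-5 + ((-2)**2*L + 6))*sqrt(L) = (-5 + (4*L + 6))*sqrt(L) = (-5 + (6 + 4*L))*sqrt(L) = (1 + 4*L)*sqrt(L) = sqrt(L)*(1 + 4*L))
-19*(b(-1*8, -5) + h(6)) = -19*(2 + sqrt(6)*(1 + 4*6)) = -19*(2 + sqrt(6)*(1 + 24)) = -19*(2 + sqrt(6)*25) = -19*(2 + 25*sqrt(6)) = -38 - 475*sqrt(6)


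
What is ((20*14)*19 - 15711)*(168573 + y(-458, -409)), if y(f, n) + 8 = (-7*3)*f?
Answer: -1851499553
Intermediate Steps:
y(f, n) = -8 - 21*f (y(f, n) = -8 + (-7*3)*f = -8 - 21*f)
((20*14)*19 - 15711)*(168573 + y(-458, -409)) = ((20*14)*19 - 15711)*(168573 + (-8 - 21*(-458))) = (280*19 - 15711)*(168573 + (-8 + 9618)) = (5320 - 15711)*(168573 + 9610) = -10391*178183 = -1851499553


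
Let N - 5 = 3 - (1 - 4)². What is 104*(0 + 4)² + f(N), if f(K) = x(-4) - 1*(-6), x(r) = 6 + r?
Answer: 1672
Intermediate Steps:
N = -1 (N = 5 + (3 - (1 - 4)²) = 5 + (3 - 1*(-3)²) = 5 + (3 - 1*9) = 5 + (3 - 9) = 5 - 6 = -1)
f(K) = 8 (f(K) = (6 - 4) - 1*(-6) = 2 + 6 = 8)
104*(0 + 4)² + f(N) = 104*(0 + 4)² + 8 = 104*4² + 8 = 104*16 + 8 = 1664 + 8 = 1672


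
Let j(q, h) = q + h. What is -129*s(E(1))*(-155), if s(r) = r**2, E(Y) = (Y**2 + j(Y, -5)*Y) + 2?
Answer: 19995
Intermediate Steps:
j(q, h) = h + q
E(Y) = 2 + Y**2 + Y*(-5 + Y) (E(Y) = (Y**2 + (-5 + Y)*Y) + 2 = (Y**2 + Y*(-5 + Y)) + 2 = 2 + Y**2 + Y*(-5 + Y))
-129*s(E(1))*(-155) = -129*(2 + 1**2 + 1*(-5 + 1))**2*(-155) = -129*(2 + 1 + 1*(-4))**2*(-155) = -129*(2 + 1 - 4)**2*(-155) = -129*(-1)**2*(-155) = -129*1*(-155) = -129*(-155) = 19995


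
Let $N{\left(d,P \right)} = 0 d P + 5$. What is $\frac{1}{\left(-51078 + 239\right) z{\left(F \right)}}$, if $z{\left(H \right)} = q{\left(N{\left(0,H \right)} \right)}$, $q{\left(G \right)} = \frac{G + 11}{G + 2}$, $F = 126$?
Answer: $- \frac{7}{813424} \approx -8.6056 \cdot 10^{-6}$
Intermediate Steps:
$N{\left(d,P \right)} = 5$ ($N{\left(d,P \right)} = 0 P + 5 = 0 + 5 = 5$)
$q{\left(G \right)} = \frac{11 + G}{2 + G}$
$z{\left(H \right)} = \frac{16}{7}$ ($z{\left(H \right)} = \frac{11 + 5}{2 + 5} = \frac{1}{7} \cdot 16 = \frac{16}{7}$)
$\frac{1}{\left(-51078 + 239\right) z{\left(F \right)}} = \frac{1}{\left(-51078 + 239\right) \frac{16}{7}} = \frac{1}{-50839} \cdot \frac{7}{16} = \left(- \frac{1}{50839}\right) \frac{7}{16} = - \frac{7}{813424}$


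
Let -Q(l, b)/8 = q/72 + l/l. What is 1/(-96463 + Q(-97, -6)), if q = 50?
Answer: -9/868289 ≈ -1.0365e-5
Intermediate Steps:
Q(l, b) = -122/9 (Q(l, b) = -8*(50/72 + l/l) = -8*(50*(1/72) + 1) = -8*(25/36 + 1) = -8*61/36 = -122/9)
1/(-96463 + Q(-97, -6)) = 1/(-96463 - 122/9) = 1/(-868289/9) = -9/868289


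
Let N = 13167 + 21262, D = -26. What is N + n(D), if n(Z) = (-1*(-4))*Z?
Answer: 34325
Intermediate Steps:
n(Z) = 4*Z
N = 34429
N + n(D) = 34429 + 4*(-26) = 34429 - 104 = 34325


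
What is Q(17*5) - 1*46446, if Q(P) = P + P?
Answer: -46276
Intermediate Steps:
Q(P) = 2*P
Q(17*5) - 1*46446 = 2*(17*5) - 1*46446 = 2*85 - 46446 = 170 - 46446 = -46276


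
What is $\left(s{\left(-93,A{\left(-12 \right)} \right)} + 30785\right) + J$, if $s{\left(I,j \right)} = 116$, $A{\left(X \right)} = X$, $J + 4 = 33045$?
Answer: $63942$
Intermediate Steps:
$J = 33041$ ($J = -4 + 33045 = 33041$)
$\left(s{\left(-93,A{\left(-12 \right)} \right)} + 30785\right) + J = \left(116 + 30785\right) + 33041 = 30901 + 33041 = 63942$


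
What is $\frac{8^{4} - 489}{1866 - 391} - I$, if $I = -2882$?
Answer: $\frac{4254557}{1475} \approx 2884.4$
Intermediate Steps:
$\frac{8^{4} - 489}{1866 - 391} - I = \frac{8^{4} - 489}{1866 - 391} - -2882 = \frac{4096 - 489}{1475} + 2882 = 3607 \cdot \frac{1}{1475} + 2882 = \frac{3607}{1475} + 2882 = \frac{4254557}{1475}$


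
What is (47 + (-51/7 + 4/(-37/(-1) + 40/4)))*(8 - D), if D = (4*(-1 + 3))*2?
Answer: -104752/329 ≈ -318.40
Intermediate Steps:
D = 16 (D = (4*2)*2 = 8*2 = 16)
(47 + (-51/7 + 4/(-37/(-1) + 40/4)))*(8 - D) = (47 + (-51/7 + 4/(-37/(-1) + 40/4)))*(8 - 1*16) = (47 + (-51*⅐ + 4/(-37*(-1) + 40*(¼))))*(8 - 16) = (47 + (-51/7 + 4/(37 + 10)))*(-8) = (47 + (-51/7 + 4/47))*(-8) = (47 - 2369/329)*(-8) = (13094/329)*(-8) = -104752/329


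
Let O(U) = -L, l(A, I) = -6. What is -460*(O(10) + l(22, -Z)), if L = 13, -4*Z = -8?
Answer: 8740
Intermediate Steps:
Z = 2 (Z = -¼*(-8) = 2)
O(U) = -13 (O(U) = -1*13 = -13)
-460*(O(10) + l(22, -Z)) = -460*(-13 - 6) = -460*(-19) = 8740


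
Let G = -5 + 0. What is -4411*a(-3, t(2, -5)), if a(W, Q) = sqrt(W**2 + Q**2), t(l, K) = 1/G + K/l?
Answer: -13233*sqrt(181)/10 ≈ -17803.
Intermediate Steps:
G = -5
t(l, K) = -1/5 + K/l (t(l, K) = 1/(-5) + K/l = 1*(-1/5) + K/l = -1/5 + K/l)
a(W, Q) = sqrt(Q**2 + W**2)
-4411*a(-3, t(2, -5)) = -4411*sqrt(((-5 - 1/5*2)/2)**2 + (-3)**2) = -4411*sqrt(((-5 - 2/5)/2)**2 + 9) = -4411*sqrt(((1/2)*(-27/5))**2 + 9) = -4411*sqrt((-27/10)**2 + 9) = -4411*sqrt(729/100 + 9) = -13233*sqrt(181)/10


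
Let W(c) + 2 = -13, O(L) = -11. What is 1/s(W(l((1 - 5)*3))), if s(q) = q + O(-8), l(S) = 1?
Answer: -1/26 ≈ -0.038462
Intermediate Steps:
W(c) = -15 (W(c) = -2 - 13 = -15)
s(q) = -11 + q (s(q) = q - 11 = -11 + q)
1/s(W(l((1 - 5)*3))) = 1/(-11 - 15) = 1/(-26) = -1/26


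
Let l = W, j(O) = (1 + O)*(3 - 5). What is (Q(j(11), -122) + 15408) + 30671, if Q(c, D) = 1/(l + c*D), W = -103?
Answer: 130173176/2825 ≈ 46079.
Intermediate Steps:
j(O) = -2 - 2*O (j(O) = (1 + O)*(-2) = -2 - 2*O)
l = -103
Q(c, D) = 1/(-103 + D*c) (Q(c, D) = 1/(-103 + c*D) = 1/(-103 + D*c))
(Q(j(11), -122) + 15408) + 30671 = (1/(-103 - 122*(-2 - 2*11)) + 15408) + 30671 = (1/(-103 - 122*(-2 - 22)) + 15408) + 30671 = (1/(-103 - 122*(-24)) + 15408) + 30671 = (1/(-103 + 2928) + 15408) + 30671 = (1/2825 + 15408) + 30671 = 43527601/2825 + 30671 = 130173176/2825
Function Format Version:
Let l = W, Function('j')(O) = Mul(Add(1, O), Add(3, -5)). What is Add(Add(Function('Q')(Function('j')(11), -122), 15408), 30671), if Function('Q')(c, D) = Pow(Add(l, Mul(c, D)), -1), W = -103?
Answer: Rational(130173176, 2825) ≈ 46079.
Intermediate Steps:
Function('j')(O) = Add(-2, Mul(-2, O)) (Function('j')(O) = Mul(Add(1, O), -2) = Add(-2, Mul(-2, O)))
l = -103
Function('Q')(c, D) = Pow(Add(-103, Mul(D, c)), -1) (Function('Q')(c, D) = Pow(Add(-103, Mul(c, D)), -1) = Pow(Add(-103, Mul(D, c)), -1))
Add(Add(Function('Q')(Function('j')(11), -122), 15408), 30671) = Add(Add(Pow(Add(-103, Mul(-122, Add(-2, Mul(-2, 11)))), -1), 15408), 30671) = Add(Add(Pow(Add(-103, Mul(-122, Add(-2, -22))), -1), 15408), 30671) = Add(Add(Pow(Add(-103, Mul(-122, -24)), -1), 15408), 30671) = Add(Add(Pow(Add(-103, 2928), -1), 15408), 30671) = Add(Add(Pow(2825, -1), 15408), 30671) = Add(Add(Rational(1, 2825), 15408), 30671) = Add(Rational(43527601, 2825), 30671) = Rational(130173176, 2825)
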